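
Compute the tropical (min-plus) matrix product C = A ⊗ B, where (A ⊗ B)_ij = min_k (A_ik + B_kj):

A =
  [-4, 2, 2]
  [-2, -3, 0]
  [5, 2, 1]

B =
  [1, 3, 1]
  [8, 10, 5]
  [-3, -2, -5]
A ⊗ B =
  [-3, -1, -3]
  [-3, -2, -5]
  [-2, -1, -4]

Apply the min-plus product entry-by-entry:
  C[0][0] = min over k of (A[0][0] + B[0][0] = -4 + 1 = -3, A[0][1] + B[1][0] = 2 + 8 = 10, A[0][2] + B[2][0] = 2 + -3 = -1) = -3 (attained at k = 0)
  C[0][1] = min over k of (A[0][0] + B[0][1] = -4 + 3 = -1, A[0][1] + B[1][1] = 2 + 10 = 12, A[0][2] + B[2][1] = 2 + -2 = 0) = -1 (attained at k = 0)
  C[0][2] = min over k of (A[0][0] + B[0][2] = -4 + 1 = -3, A[0][1] + B[1][2] = 2 + 5 = 7, A[0][2] + B[2][2] = 2 + -5 = -3) = -3 (attained at k = 0)
  C[1][0] = min over k of (A[1][0] + B[0][0] = -2 + 1 = -1, A[1][1] + B[1][0] = -3 + 8 = 5, A[1][2] + B[2][0] = 0 + -3 = -3) = -3 (attained at k = 2)
  C[1][1] = min over k of (A[1][0] + B[0][1] = -2 + 3 = 1, A[1][1] + B[1][1] = -3 + 10 = 7, A[1][2] + B[2][1] = 0 + -2 = -2) = -2 (attained at k = 2)
  C[1][2] = min over k of (A[1][0] + B[0][2] = -2 + 1 = -1, A[1][1] + B[1][2] = -3 + 5 = 2, A[1][2] + B[2][2] = 0 + -5 = -5) = -5 (attained at k = 2)
  C[2][0] = min over k of (A[2][0] + B[0][0] = 5 + 1 = 6, A[2][1] + B[1][0] = 2 + 8 = 10, A[2][2] + B[2][0] = 1 + -3 = -2) = -2 (attained at k = 2)
  C[2][1] = min over k of (A[2][0] + B[0][1] = 5 + 3 = 8, A[2][1] + B[1][1] = 2 + 10 = 12, A[2][2] + B[2][1] = 1 + -2 = -1) = -1 (attained at k = 2)
  C[2][2] = min over k of (A[2][0] + B[0][2] = 5 + 1 = 6, A[2][1] + B[1][2] = 2 + 5 = 7, A[2][2] + B[2][2] = 1 + -5 = -4) = -4 (attained at k = 2)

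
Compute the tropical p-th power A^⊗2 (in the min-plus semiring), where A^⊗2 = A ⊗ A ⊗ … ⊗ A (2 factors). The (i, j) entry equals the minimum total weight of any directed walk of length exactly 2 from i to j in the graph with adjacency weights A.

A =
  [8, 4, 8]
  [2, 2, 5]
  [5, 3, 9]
A^⊗2 =
  [6, 6, 9]
  [4, 4, 7]
  [5, 5, 8]

Each entry (A^⊗2)_ij equals the minimum over all length-2 walks i = v_0 → v_1 → … → v_2 = j of Σ_t A[v_t][v_{t+1}]. For example, for (i, j) = (0, 2) we minimise over 3 possible intermediate vertex sequences; the minimum is 9, attained along the walk 0 → 1 → 2.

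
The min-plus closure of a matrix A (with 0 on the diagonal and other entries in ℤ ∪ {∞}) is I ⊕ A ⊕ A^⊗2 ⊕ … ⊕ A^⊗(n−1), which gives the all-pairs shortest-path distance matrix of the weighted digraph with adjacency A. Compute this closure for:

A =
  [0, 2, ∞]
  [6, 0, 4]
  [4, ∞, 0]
Closure =
  [0, 2, 6]
  [6, 0, 4]
  [4, 6, 0]

This is the Floyd-Warshall all-pairs shortest-path computation. For each intermediate vertex k = 0, 1, …, 2, update dist[i][j] ← min(dist[i][j], dist[i][k] + dist[k][j]). The final matrix gives, for each (i, j), the minimum total weight of any directed path from i to j (possibly empty when i = j).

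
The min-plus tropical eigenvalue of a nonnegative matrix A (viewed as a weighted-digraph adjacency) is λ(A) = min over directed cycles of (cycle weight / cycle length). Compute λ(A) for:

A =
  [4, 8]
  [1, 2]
λ(A) = 2

Enumerate directed cycles and compute their means (weight / length). Sample:
  cycle 0 → 0: weight = 4, length = 1, mean = 4/1 ≈ 4.000
  cycle 1 → 1: weight = 2, length = 1, mean = 2/1 ≈ 2.000
  cycle 0 → 1 → 0: weight = 9, length = 2, mean = 9/2 ≈ 4.500
  cycle 1 → 0 → 1: weight = 9, length = 2, mean = 9/2 ≈ 4.500
Minimum mean = 2.000, attained e.g. along the cycle 1 → 1 with weight 2 and length 1. So λ(A) = 2/1 = 2.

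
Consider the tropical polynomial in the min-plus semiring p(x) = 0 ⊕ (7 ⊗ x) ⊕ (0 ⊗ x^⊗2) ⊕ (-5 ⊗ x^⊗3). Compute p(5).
p(5) = 0

A tropical monomial a ⊗ x^⊗i evaluates to a + i · x. Evaluating each term at x = 5:
  Term 0 contributes 0 + 0 · 5 = 0
  Term 1 contributes 7 + 1 · 5 = 12
  Term 2 contributes 0 + 2 · 5 = 10
  Term 3 contributes -5 + 3 · 5 = 10
p(5) = ⊕ of these = min[0, 12, 10, 10] = 0.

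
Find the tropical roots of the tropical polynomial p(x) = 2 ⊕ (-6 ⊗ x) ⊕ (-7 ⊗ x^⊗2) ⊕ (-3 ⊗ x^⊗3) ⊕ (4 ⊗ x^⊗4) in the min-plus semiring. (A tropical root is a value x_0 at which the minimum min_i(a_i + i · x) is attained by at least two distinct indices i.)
Roots: {-7, -4, 1, 8}

Each tropical root is a break point of the lower envelope of the lines y = a_i + i · x (there are 5 lines, with slopes 0, 1, ..., 4). Only the lines that attain the minimum somewhere contribute to roots; other lines are dominated. Here the surviving (envelope) indices are i = 4, i = 3, i = 2, i = 1, i = 0.
Intersections between consecutive envelope lines give the roots: for adjacent envelope indices i < j the intersection is x = (a_i − a_j) / (j − i). Reading off the sorted break points: {-7, -4, 1, 8}.
Verification: at each break x_0, at least two indices attain the minimum of min_i(a_i + i · x_0).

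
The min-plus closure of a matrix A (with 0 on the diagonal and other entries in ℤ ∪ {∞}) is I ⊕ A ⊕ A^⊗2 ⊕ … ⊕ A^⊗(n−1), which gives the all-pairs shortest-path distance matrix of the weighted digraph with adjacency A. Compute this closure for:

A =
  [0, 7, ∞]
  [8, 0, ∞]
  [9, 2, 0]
Closure =
  [0, 7, ∞]
  [8, 0, ∞]
  [9, 2, 0]

This is the Floyd-Warshall all-pairs shortest-path computation. For each intermediate vertex k = 0, 1, …, 2, update dist[i][j] ← min(dist[i][j], dist[i][k] + dist[k][j]). The final matrix gives, for each (i, j), the minimum total weight of any directed path from i to j (possibly empty when i = j).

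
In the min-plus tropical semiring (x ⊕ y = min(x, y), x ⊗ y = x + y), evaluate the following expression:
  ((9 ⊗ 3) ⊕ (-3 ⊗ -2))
((9 ⊗ 3) ⊕ (-3 ⊗ -2)) = -5

Expand innermost to outermost. Recall ⊕ takes the minimum of its arguments and ⊗ takes their sum. Working out the expression ((9 ⊗ 3) ⊕ (-3 ⊗ -2)) gives -5.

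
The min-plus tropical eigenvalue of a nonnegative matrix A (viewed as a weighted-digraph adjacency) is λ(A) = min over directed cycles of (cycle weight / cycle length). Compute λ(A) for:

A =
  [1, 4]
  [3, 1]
λ(A) = 1

Enumerate directed cycles and compute their means (weight / length). Sample:
  cycle 0 → 0: weight = 1, length = 1, mean = 1/1 ≈ 1.000
  cycle 1 → 1: weight = 1, length = 1, mean = 1/1 ≈ 1.000
  cycle 0 → 1 → 0: weight = 7, length = 2, mean = 7/2 ≈ 3.500
  cycle 1 → 0 → 1: weight = 7, length = 2, mean = 7/2 ≈ 3.500
Minimum mean = 1.000, attained e.g. along the cycle 0 → 0 with weight 1 and length 1. So λ(A) = 1/1 = 1.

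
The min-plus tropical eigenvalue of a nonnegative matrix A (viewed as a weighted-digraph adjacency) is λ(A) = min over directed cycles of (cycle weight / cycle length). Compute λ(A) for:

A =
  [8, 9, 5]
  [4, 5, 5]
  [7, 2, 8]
λ(A) = 7/2

Enumerate directed cycles and compute their means (weight / length). Sample:
  cycle 0 → 0: weight = 8, length = 1, mean = 8/1 ≈ 8.000
  cycle 1 → 1: weight = 5, length = 1, mean = 5/1 ≈ 5.000
  cycle 2 → 2: weight = 8, length = 1, mean = 8/1 ≈ 8.000
  cycle 0 → 1 → 0: weight = 13, length = 2, mean = 13/2 ≈ 6.500
  cycle 0 → 2 → 0: weight = 12, length = 2, mean = 12/2 ≈ 6.000
  cycle 1 → 0 → 1: weight = 13, length = 2, mean = 13/2 ≈ 6.500
Minimum mean = 3.500, attained e.g. along the cycle 1 → 2 → 1 with weight 7 and length 2. So λ(A) = 7/2 = 7/2.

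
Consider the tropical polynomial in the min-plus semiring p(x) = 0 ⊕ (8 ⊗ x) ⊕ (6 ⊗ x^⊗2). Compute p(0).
p(0) = 0

A tropical monomial a ⊗ x^⊗i evaluates to a + i · x. Evaluating each term at x = 0:
  Term 0 contributes 0 + 0 · 0 = 0
  Term 1 contributes 8 + 1 · 0 = 8
  Term 2 contributes 6 + 2 · 0 = 6
p(0) = ⊕ of these = min[0, 8, 6] = 0.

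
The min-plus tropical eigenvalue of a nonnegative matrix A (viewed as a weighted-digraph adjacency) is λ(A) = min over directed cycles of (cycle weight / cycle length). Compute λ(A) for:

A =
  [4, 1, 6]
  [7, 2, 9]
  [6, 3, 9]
λ(A) = 2

Enumerate directed cycles and compute their means (weight / length). Sample:
  cycle 0 → 0: weight = 4, length = 1, mean = 4/1 ≈ 4.000
  cycle 1 → 1: weight = 2, length = 1, mean = 2/1 ≈ 2.000
  cycle 2 → 2: weight = 9, length = 1, mean = 9/1 ≈ 9.000
  cycle 0 → 1 → 0: weight = 8, length = 2, mean = 8/2 ≈ 4.000
  cycle 0 → 2 → 0: weight = 12, length = 2, mean = 12/2 ≈ 6.000
  cycle 1 → 0 → 1: weight = 8, length = 2, mean = 8/2 ≈ 4.000
Minimum mean = 2.000, attained e.g. along the cycle 1 → 1 with weight 2 and length 1. So λ(A) = 2/1 = 2.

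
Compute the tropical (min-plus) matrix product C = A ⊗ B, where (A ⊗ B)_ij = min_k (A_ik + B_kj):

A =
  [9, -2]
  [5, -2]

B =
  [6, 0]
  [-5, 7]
A ⊗ B =
  [-7, 5]
  [-7, 5]

Apply the min-plus product entry-by-entry:
  C[0][0] = min over k of (A[0][0] + B[0][0] = 9 + 6 = 15, A[0][1] + B[1][0] = -2 + -5 = -7) = -7 (attained at k = 1)
  C[0][1] = min over k of (A[0][0] + B[0][1] = 9 + 0 = 9, A[0][1] + B[1][1] = -2 + 7 = 5) = 5 (attained at k = 1)
  C[1][0] = min over k of (A[1][0] + B[0][0] = 5 + 6 = 11, A[1][1] + B[1][0] = -2 + -5 = -7) = -7 (attained at k = 1)
  C[1][1] = min over k of (A[1][0] + B[0][1] = 5 + 0 = 5, A[1][1] + B[1][1] = -2 + 7 = 5) = 5 (attained at k = 0)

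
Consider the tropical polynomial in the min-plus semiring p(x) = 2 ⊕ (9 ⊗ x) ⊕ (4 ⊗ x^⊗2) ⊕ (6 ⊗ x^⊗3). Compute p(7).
p(7) = 2

A tropical monomial a ⊗ x^⊗i evaluates to a + i · x. Evaluating each term at x = 7:
  Term 0 contributes 2 + 0 · 7 = 2
  Term 1 contributes 9 + 1 · 7 = 16
  Term 2 contributes 4 + 2 · 7 = 18
  Term 3 contributes 6 + 3 · 7 = 27
p(7) = ⊕ of these = min[2, 16, 18, 27] = 2.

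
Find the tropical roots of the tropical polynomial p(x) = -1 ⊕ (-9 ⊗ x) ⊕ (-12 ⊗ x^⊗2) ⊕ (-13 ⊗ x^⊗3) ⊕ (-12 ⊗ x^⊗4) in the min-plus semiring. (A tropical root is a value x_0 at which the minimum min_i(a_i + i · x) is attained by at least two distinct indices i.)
Roots: {-1, 1, 3, 8}

Each tropical root is a break point of the lower envelope of the lines y = a_i + i · x (there are 5 lines, with slopes 0, 1, ..., 4). Only the lines that attain the minimum somewhere contribute to roots; other lines are dominated. Here the surviving (envelope) indices are i = 4, i = 3, i = 2, i = 1, i = 0.
Intersections between consecutive envelope lines give the roots: for adjacent envelope indices i < j the intersection is x = (a_i − a_j) / (j − i). Reading off the sorted break points: {-1, 1, 3, 8}.
Verification: at each break x_0, at least two indices attain the minimum of min_i(a_i + i · x_0).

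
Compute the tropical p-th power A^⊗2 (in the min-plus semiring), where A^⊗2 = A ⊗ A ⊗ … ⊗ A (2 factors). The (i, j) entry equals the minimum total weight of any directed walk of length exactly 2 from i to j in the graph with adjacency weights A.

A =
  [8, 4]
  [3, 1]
A^⊗2 =
  [7, 5]
  [4, 2]

Each entry (A^⊗2)_ij equals the minimum over all length-2 walks i = v_0 → v_1 → … → v_2 = j of Σ_t A[v_t][v_{t+1}]. For example, for (i, j) = (0, 1) we minimise over 2 possible intermediate vertex sequences; the minimum is 5, attained along the walk 0 → 1 → 1.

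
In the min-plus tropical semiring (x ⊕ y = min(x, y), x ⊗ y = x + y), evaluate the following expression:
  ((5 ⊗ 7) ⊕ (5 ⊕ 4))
((5 ⊗ 7) ⊕ (5 ⊕ 4)) = 4

Expand innermost to outermost. Recall ⊕ takes the minimum of its arguments and ⊗ takes their sum. Working out the expression ((5 ⊗ 7) ⊕ (5 ⊕ 4)) gives 4.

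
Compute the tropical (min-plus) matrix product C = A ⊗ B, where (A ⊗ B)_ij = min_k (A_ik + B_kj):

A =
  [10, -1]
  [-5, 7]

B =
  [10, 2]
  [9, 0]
A ⊗ B =
  [8, -1]
  [5, -3]

Apply the min-plus product entry-by-entry:
  C[0][0] = min over k of (A[0][0] + B[0][0] = 10 + 10 = 20, A[0][1] + B[1][0] = -1 + 9 = 8) = 8 (attained at k = 1)
  C[0][1] = min over k of (A[0][0] + B[0][1] = 10 + 2 = 12, A[0][1] + B[1][1] = -1 + 0 = -1) = -1 (attained at k = 1)
  C[1][0] = min over k of (A[1][0] + B[0][0] = -5 + 10 = 5, A[1][1] + B[1][0] = 7 + 9 = 16) = 5 (attained at k = 0)
  C[1][1] = min over k of (A[1][0] + B[0][1] = -5 + 2 = -3, A[1][1] + B[1][1] = 7 + 0 = 7) = -3 (attained at k = 0)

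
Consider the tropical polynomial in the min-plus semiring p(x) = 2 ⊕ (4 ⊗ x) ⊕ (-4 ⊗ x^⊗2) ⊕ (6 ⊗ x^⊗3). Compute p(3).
p(3) = 2

A tropical monomial a ⊗ x^⊗i evaluates to a + i · x. Evaluating each term at x = 3:
  Term 0 contributes 2 + 0 · 3 = 2
  Term 1 contributes 4 + 1 · 3 = 7
  Term 2 contributes -4 + 2 · 3 = 2
  Term 3 contributes 6 + 3 · 3 = 15
p(3) = ⊕ of these = min[2, 7, 2, 15] = 2.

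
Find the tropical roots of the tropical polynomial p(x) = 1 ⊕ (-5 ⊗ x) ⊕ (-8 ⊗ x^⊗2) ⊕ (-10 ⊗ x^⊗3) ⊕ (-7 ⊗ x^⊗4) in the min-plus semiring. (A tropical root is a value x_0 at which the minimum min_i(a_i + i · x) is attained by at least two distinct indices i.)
Roots: {-3, 2, 3, 6}

Each tropical root is a break point of the lower envelope of the lines y = a_i + i · x (there are 5 lines, with slopes 0, 1, ..., 4). Only the lines that attain the minimum somewhere contribute to roots; other lines are dominated. Here the surviving (envelope) indices are i = 4, i = 3, i = 2, i = 1, i = 0.
Intersections between consecutive envelope lines give the roots: for adjacent envelope indices i < j the intersection is x = (a_i − a_j) / (j − i). Reading off the sorted break points: {-3, 2, 3, 6}.
Verification: at each break x_0, at least two indices attain the minimum of min_i(a_i + i · x_0).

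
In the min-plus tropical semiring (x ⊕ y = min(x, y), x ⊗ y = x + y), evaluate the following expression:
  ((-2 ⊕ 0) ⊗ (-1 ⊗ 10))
((-2 ⊕ 0) ⊗ (-1 ⊗ 10)) = 7

Expand innermost to outermost. Recall ⊕ takes the minimum of its arguments and ⊗ takes their sum. Working out the expression ((-2 ⊕ 0) ⊗ (-1 ⊗ 10)) gives 7.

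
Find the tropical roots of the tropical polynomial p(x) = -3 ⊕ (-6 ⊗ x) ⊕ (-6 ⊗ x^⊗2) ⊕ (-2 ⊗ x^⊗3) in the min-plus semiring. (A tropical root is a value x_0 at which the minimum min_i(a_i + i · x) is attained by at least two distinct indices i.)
Roots: {-4, 0, 3}

Each tropical root is a break point of the lower envelope of the lines y = a_i + i · x (there are 4 lines, with slopes 0, 1, ..., 3). Only the lines that attain the minimum somewhere contribute to roots; other lines are dominated. Here the surviving (envelope) indices are i = 3, i = 2, i = 1, i = 0.
Intersections between consecutive envelope lines give the roots: for adjacent envelope indices i < j the intersection is x = (a_i − a_j) / (j − i). Reading off the sorted break points: {-4, 0, 3}.
Verification: at each break x_0, at least two indices attain the minimum of min_i(a_i + i · x_0).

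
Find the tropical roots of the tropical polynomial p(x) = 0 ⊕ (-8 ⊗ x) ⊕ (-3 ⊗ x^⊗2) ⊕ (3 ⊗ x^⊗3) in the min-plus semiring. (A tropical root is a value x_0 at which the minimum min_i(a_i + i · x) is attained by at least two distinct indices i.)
Roots: {-6, -5, 8}

Each tropical root is a break point of the lower envelope of the lines y = a_i + i · x (there are 4 lines, with slopes 0, 1, ..., 3). Only the lines that attain the minimum somewhere contribute to roots; other lines are dominated. Here the surviving (envelope) indices are i = 3, i = 2, i = 1, i = 0.
Intersections between consecutive envelope lines give the roots: for adjacent envelope indices i < j the intersection is x = (a_i − a_j) / (j − i). Reading off the sorted break points: {-6, -5, 8}.
Verification: at each break x_0, at least two indices attain the minimum of min_i(a_i + i · x_0).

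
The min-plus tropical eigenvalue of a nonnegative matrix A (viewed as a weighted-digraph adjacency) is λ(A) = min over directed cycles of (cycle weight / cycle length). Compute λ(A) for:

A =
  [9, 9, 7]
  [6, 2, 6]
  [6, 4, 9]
λ(A) = 2

Enumerate directed cycles and compute their means (weight / length). Sample:
  cycle 0 → 0: weight = 9, length = 1, mean = 9/1 ≈ 9.000
  cycle 1 → 1: weight = 2, length = 1, mean = 2/1 ≈ 2.000
  cycle 2 → 2: weight = 9, length = 1, mean = 9/1 ≈ 9.000
  cycle 0 → 1 → 0: weight = 15, length = 2, mean = 15/2 ≈ 7.500
  cycle 0 → 2 → 0: weight = 13, length = 2, mean = 13/2 ≈ 6.500
  cycle 1 → 0 → 1: weight = 15, length = 2, mean = 15/2 ≈ 7.500
Minimum mean = 2.000, attained e.g. along the cycle 1 → 1 with weight 2 and length 1. So λ(A) = 2/1 = 2.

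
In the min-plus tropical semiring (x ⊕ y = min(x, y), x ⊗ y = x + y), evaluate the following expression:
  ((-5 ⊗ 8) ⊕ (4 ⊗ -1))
((-5 ⊗ 8) ⊕ (4 ⊗ -1)) = 3

Expand innermost to outermost. Recall ⊕ takes the minimum of its arguments and ⊗ takes their sum. Working out the expression ((-5 ⊗ 8) ⊕ (4 ⊗ -1)) gives 3.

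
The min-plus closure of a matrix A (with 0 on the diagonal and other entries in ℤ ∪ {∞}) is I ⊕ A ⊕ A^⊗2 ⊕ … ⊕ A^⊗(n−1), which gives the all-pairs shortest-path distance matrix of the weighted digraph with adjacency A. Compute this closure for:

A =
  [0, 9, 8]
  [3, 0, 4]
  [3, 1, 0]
Closure =
  [0, 9, 8]
  [3, 0, 4]
  [3, 1, 0]

This is the Floyd-Warshall all-pairs shortest-path computation. For each intermediate vertex k = 0, 1, …, 2, update dist[i][j] ← min(dist[i][j], dist[i][k] + dist[k][j]). The final matrix gives, for each (i, j), the minimum total weight of any directed path from i to j (possibly empty when i = j).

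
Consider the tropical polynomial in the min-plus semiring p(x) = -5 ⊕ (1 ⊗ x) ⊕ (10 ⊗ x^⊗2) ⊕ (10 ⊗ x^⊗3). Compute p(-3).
p(-3) = -5

A tropical monomial a ⊗ x^⊗i evaluates to a + i · x. Evaluating each term at x = -3:
  Term 0 contributes -5 + 0 · -3 = -5
  Term 1 contributes 1 + 1 · -3 = -2
  Term 2 contributes 10 + 2 · -3 = 4
  Term 3 contributes 10 + 3 · -3 = 1
p(-3) = ⊕ of these = min[-5, -2, 4, 1] = -5.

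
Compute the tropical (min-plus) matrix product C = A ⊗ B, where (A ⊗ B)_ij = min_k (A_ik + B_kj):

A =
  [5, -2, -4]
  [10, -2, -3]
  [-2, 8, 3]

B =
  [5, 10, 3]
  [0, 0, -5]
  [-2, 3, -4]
A ⊗ B =
  [-6, -2, -8]
  [-5, -2, -7]
  [1, 6, -1]

Apply the min-plus product entry-by-entry:
  C[0][0] = min over k of (A[0][0] + B[0][0] = 5 + 5 = 10, A[0][1] + B[1][0] = -2 + 0 = -2, A[0][2] + B[2][0] = -4 + -2 = -6) = -6 (attained at k = 2)
  C[0][1] = min over k of (A[0][0] + B[0][1] = 5 + 10 = 15, A[0][1] + B[1][1] = -2 + 0 = -2, A[0][2] + B[2][1] = -4 + 3 = -1) = -2 (attained at k = 1)
  C[0][2] = min over k of (A[0][0] + B[0][2] = 5 + 3 = 8, A[0][1] + B[1][2] = -2 + -5 = -7, A[0][2] + B[2][2] = -4 + -4 = -8) = -8 (attained at k = 2)
  C[1][0] = min over k of (A[1][0] + B[0][0] = 10 + 5 = 15, A[1][1] + B[1][0] = -2 + 0 = -2, A[1][2] + B[2][0] = -3 + -2 = -5) = -5 (attained at k = 2)
  C[1][1] = min over k of (A[1][0] + B[0][1] = 10 + 10 = 20, A[1][1] + B[1][1] = -2 + 0 = -2, A[1][2] + B[2][1] = -3 + 3 = 0) = -2 (attained at k = 1)
  C[1][2] = min over k of (A[1][0] + B[0][2] = 10 + 3 = 13, A[1][1] + B[1][2] = -2 + -5 = -7, A[1][2] + B[2][2] = -3 + -4 = -7) = -7 (attained at k = 1)
  C[2][0] = min over k of (A[2][0] + B[0][0] = -2 + 5 = 3, A[2][1] + B[1][0] = 8 + 0 = 8, A[2][2] + B[2][0] = 3 + -2 = 1) = 1 (attained at k = 2)
  C[2][1] = min over k of (A[2][0] + B[0][1] = -2 + 10 = 8, A[2][1] + B[1][1] = 8 + 0 = 8, A[2][2] + B[2][1] = 3 + 3 = 6) = 6 (attained at k = 2)
  C[2][2] = min over k of (A[2][0] + B[0][2] = -2 + 3 = 1, A[2][1] + B[1][2] = 8 + -5 = 3, A[2][2] + B[2][2] = 3 + -4 = -1) = -1 (attained at k = 2)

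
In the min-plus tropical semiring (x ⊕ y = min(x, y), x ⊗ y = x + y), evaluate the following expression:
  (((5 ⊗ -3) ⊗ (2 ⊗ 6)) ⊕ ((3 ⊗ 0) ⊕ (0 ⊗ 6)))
(((5 ⊗ -3) ⊗ (2 ⊗ 6)) ⊕ ((3 ⊗ 0) ⊕ (0 ⊗ 6))) = 3

Expand innermost to outermost. Recall ⊕ takes the minimum of its arguments and ⊗ takes their sum. Working out the expression (((5 ⊗ -3) ⊗ (2 ⊗ 6)) ⊕ ((3 ⊗ 0) ⊕ (0 ⊗ 6))) gives 3.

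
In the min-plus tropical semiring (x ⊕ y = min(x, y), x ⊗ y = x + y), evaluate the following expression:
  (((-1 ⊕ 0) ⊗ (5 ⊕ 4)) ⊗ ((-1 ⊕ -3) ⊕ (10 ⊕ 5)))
(((-1 ⊕ 0) ⊗ (5 ⊕ 4)) ⊗ ((-1 ⊕ -3) ⊕ (10 ⊕ 5))) = 0

Expand innermost to outermost. Recall ⊕ takes the minimum of its arguments and ⊗ takes their sum. Working out the expression (((-1 ⊕ 0) ⊗ (5 ⊕ 4)) ⊗ ((-1 ⊕ -3) ⊕ (10 ⊕ 5))) gives 0.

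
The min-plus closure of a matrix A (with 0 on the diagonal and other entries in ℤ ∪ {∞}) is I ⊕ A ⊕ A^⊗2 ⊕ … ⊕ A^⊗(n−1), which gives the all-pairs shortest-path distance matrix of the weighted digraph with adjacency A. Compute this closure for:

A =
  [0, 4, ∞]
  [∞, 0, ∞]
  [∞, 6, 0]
Closure =
  [0, 4, ∞]
  [∞, 0, ∞]
  [∞, 6, 0]

This is the Floyd-Warshall all-pairs shortest-path computation. For each intermediate vertex k = 0, 1, …, 2, update dist[i][j] ← min(dist[i][j], dist[i][k] + dist[k][j]). The final matrix gives, for each (i, j), the minimum total weight of any directed path from i to j (possibly empty when i = j).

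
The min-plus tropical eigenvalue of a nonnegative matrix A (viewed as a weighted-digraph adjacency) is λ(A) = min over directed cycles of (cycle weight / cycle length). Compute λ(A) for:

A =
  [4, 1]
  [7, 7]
λ(A) = 4

Enumerate directed cycles and compute their means (weight / length). Sample:
  cycle 0 → 0: weight = 4, length = 1, mean = 4/1 ≈ 4.000
  cycle 1 → 1: weight = 7, length = 1, mean = 7/1 ≈ 7.000
  cycle 0 → 1 → 0: weight = 8, length = 2, mean = 8/2 ≈ 4.000
  cycle 1 → 0 → 1: weight = 8, length = 2, mean = 8/2 ≈ 4.000
Minimum mean = 4.000, attained e.g. along the cycle 0 → 0 with weight 4 and length 1. So λ(A) = 4/1 = 4.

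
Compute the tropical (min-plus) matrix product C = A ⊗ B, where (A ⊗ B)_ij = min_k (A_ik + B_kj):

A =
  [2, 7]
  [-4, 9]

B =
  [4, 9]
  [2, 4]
A ⊗ B =
  [6, 11]
  [0, 5]

Apply the min-plus product entry-by-entry:
  C[0][0] = min over k of (A[0][0] + B[0][0] = 2 + 4 = 6, A[0][1] + B[1][0] = 7 + 2 = 9) = 6 (attained at k = 0)
  C[0][1] = min over k of (A[0][0] + B[0][1] = 2 + 9 = 11, A[0][1] + B[1][1] = 7 + 4 = 11) = 11 (attained at k = 0)
  C[1][0] = min over k of (A[1][0] + B[0][0] = -4 + 4 = 0, A[1][1] + B[1][0] = 9 + 2 = 11) = 0 (attained at k = 0)
  C[1][1] = min over k of (A[1][0] + B[0][1] = -4 + 9 = 5, A[1][1] + B[1][1] = 9 + 4 = 13) = 5 (attained at k = 0)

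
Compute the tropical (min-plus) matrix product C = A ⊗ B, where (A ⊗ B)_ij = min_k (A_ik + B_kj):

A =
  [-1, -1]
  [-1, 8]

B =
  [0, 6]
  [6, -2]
A ⊗ B =
  [-1, -3]
  [-1, 5]

Apply the min-plus product entry-by-entry:
  C[0][0] = min over k of (A[0][0] + B[0][0] = -1 + 0 = -1, A[0][1] + B[1][0] = -1 + 6 = 5) = -1 (attained at k = 0)
  C[0][1] = min over k of (A[0][0] + B[0][1] = -1 + 6 = 5, A[0][1] + B[1][1] = -1 + -2 = -3) = -3 (attained at k = 1)
  C[1][0] = min over k of (A[1][0] + B[0][0] = -1 + 0 = -1, A[1][1] + B[1][0] = 8 + 6 = 14) = -1 (attained at k = 0)
  C[1][1] = min over k of (A[1][0] + B[0][1] = -1 + 6 = 5, A[1][1] + B[1][1] = 8 + -2 = 6) = 5 (attained at k = 0)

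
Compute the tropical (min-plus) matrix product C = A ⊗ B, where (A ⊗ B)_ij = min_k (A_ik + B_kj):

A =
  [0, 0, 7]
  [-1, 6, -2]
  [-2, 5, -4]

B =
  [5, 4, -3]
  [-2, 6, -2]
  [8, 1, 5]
A ⊗ B =
  [-2, 4, -3]
  [4, -1, -4]
  [3, -3, -5]

Apply the min-plus product entry-by-entry:
  C[0][0] = min over k of (A[0][0] + B[0][0] = 0 + 5 = 5, A[0][1] + B[1][0] = 0 + -2 = -2, A[0][2] + B[2][0] = 7 + 8 = 15) = -2 (attained at k = 1)
  C[0][1] = min over k of (A[0][0] + B[0][1] = 0 + 4 = 4, A[0][1] + B[1][1] = 0 + 6 = 6, A[0][2] + B[2][1] = 7 + 1 = 8) = 4 (attained at k = 0)
  C[0][2] = min over k of (A[0][0] + B[0][2] = 0 + -3 = -3, A[0][1] + B[1][2] = 0 + -2 = -2, A[0][2] + B[2][2] = 7 + 5 = 12) = -3 (attained at k = 0)
  C[1][0] = min over k of (A[1][0] + B[0][0] = -1 + 5 = 4, A[1][1] + B[1][0] = 6 + -2 = 4, A[1][2] + B[2][0] = -2 + 8 = 6) = 4 (attained at k = 0)
  C[1][1] = min over k of (A[1][0] + B[0][1] = -1 + 4 = 3, A[1][1] + B[1][1] = 6 + 6 = 12, A[1][2] + B[2][1] = -2 + 1 = -1) = -1 (attained at k = 2)
  C[1][2] = min over k of (A[1][0] + B[0][2] = -1 + -3 = -4, A[1][1] + B[1][2] = 6 + -2 = 4, A[1][2] + B[2][2] = -2 + 5 = 3) = -4 (attained at k = 0)
  C[2][0] = min over k of (A[2][0] + B[0][0] = -2 + 5 = 3, A[2][1] + B[1][0] = 5 + -2 = 3, A[2][2] + B[2][0] = -4 + 8 = 4) = 3 (attained at k = 0)
  C[2][1] = min over k of (A[2][0] + B[0][1] = -2 + 4 = 2, A[2][1] + B[1][1] = 5 + 6 = 11, A[2][2] + B[2][1] = -4 + 1 = -3) = -3 (attained at k = 2)
  C[2][2] = min over k of (A[2][0] + B[0][2] = -2 + -3 = -5, A[2][1] + B[1][2] = 5 + -2 = 3, A[2][2] + B[2][2] = -4 + 5 = 1) = -5 (attained at k = 0)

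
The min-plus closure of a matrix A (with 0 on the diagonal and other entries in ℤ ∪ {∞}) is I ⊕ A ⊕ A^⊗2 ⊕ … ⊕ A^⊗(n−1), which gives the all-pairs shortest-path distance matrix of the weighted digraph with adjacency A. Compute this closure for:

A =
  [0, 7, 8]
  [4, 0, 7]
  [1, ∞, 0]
Closure =
  [0, 7, 8]
  [4, 0, 7]
  [1, 8, 0]

This is the Floyd-Warshall all-pairs shortest-path computation. For each intermediate vertex k = 0, 1, …, 2, update dist[i][j] ← min(dist[i][j], dist[i][k] + dist[k][j]). The final matrix gives, for each (i, j), the minimum total weight of any directed path from i to j (possibly empty when i = j).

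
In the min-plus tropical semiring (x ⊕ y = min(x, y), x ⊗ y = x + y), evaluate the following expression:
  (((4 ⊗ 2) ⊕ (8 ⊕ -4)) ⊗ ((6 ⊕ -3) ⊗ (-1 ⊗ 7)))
(((4 ⊗ 2) ⊕ (8 ⊕ -4)) ⊗ ((6 ⊕ -3) ⊗ (-1 ⊗ 7))) = -1

Expand innermost to outermost. Recall ⊕ takes the minimum of its arguments and ⊗ takes their sum. Working out the expression (((4 ⊗ 2) ⊕ (8 ⊕ -4)) ⊗ ((6 ⊕ -3) ⊗ (-1 ⊗ 7))) gives -1.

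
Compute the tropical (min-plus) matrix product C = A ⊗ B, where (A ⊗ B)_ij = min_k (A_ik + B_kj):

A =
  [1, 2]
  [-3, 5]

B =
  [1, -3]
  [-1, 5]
A ⊗ B =
  [1, -2]
  [-2, -6]

Apply the min-plus product entry-by-entry:
  C[0][0] = min over k of (A[0][0] + B[0][0] = 1 + 1 = 2, A[0][1] + B[1][0] = 2 + -1 = 1) = 1 (attained at k = 1)
  C[0][1] = min over k of (A[0][0] + B[0][1] = 1 + -3 = -2, A[0][1] + B[1][1] = 2 + 5 = 7) = -2 (attained at k = 0)
  C[1][0] = min over k of (A[1][0] + B[0][0] = -3 + 1 = -2, A[1][1] + B[1][0] = 5 + -1 = 4) = -2 (attained at k = 0)
  C[1][1] = min over k of (A[1][0] + B[0][1] = -3 + -3 = -6, A[1][1] + B[1][1] = 5 + 5 = 10) = -6 (attained at k = 0)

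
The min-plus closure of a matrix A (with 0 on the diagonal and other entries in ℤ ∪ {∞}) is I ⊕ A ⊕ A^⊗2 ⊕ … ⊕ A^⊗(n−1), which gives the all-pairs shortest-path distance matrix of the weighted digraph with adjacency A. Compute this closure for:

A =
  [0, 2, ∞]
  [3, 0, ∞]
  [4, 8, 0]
Closure =
  [0, 2, ∞]
  [3, 0, ∞]
  [4, 6, 0]

This is the Floyd-Warshall all-pairs shortest-path computation. For each intermediate vertex k = 0, 1, …, 2, update dist[i][j] ← min(dist[i][j], dist[i][k] + dist[k][j]). The final matrix gives, for each (i, j), the minimum total weight of any directed path from i to j (possibly empty when i = j).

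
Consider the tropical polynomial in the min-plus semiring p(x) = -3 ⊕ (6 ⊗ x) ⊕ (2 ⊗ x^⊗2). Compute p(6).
p(6) = -3

A tropical monomial a ⊗ x^⊗i evaluates to a + i · x. Evaluating each term at x = 6:
  Term 0 contributes -3 + 0 · 6 = -3
  Term 1 contributes 6 + 1 · 6 = 12
  Term 2 contributes 2 + 2 · 6 = 14
p(6) = ⊕ of these = min[-3, 12, 14] = -3.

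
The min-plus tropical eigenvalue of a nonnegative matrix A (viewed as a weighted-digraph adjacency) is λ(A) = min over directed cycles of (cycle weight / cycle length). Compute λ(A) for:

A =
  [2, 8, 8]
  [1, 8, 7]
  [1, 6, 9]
λ(A) = 2

Enumerate directed cycles and compute their means (weight / length). Sample:
  cycle 0 → 0: weight = 2, length = 1, mean = 2/1 ≈ 2.000
  cycle 1 → 1: weight = 8, length = 1, mean = 8/1 ≈ 8.000
  cycle 2 → 2: weight = 9, length = 1, mean = 9/1 ≈ 9.000
  cycle 0 → 1 → 0: weight = 9, length = 2, mean = 9/2 ≈ 4.500
  cycle 0 → 2 → 0: weight = 9, length = 2, mean = 9/2 ≈ 4.500
  cycle 1 → 0 → 1: weight = 9, length = 2, mean = 9/2 ≈ 4.500
Minimum mean = 2.000, attained e.g. along the cycle 0 → 0 with weight 2 and length 1. So λ(A) = 2/1 = 2.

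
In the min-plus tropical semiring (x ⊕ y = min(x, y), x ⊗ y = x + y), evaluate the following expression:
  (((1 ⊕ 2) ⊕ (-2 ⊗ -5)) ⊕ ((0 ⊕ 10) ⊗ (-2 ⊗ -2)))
(((1 ⊕ 2) ⊕ (-2 ⊗ -5)) ⊕ ((0 ⊕ 10) ⊗ (-2 ⊗ -2))) = -7

Expand innermost to outermost. Recall ⊕ takes the minimum of its arguments and ⊗ takes their sum. Working out the expression (((1 ⊕ 2) ⊕ (-2 ⊗ -5)) ⊕ ((0 ⊕ 10) ⊗ (-2 ⊗ -2))) gives -7.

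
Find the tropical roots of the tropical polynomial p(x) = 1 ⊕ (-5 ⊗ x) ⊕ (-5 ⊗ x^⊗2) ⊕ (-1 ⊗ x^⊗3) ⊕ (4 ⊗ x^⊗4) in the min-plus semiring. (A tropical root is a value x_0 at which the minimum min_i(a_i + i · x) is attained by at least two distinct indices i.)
Roots: {-5, -4, 0, 6}

Each tropical root is a break point of the lower envelope of the lines y = a_i + i · x (there are 5 lines, with slopes 0, 1, ..., 4). Only the lines that attain the minimum somewhere contribute to roots; other lines are dominated. Here the surviving (envelope) indices are i = 4, i = 3, i = 2, i = 1, i = 0.
Intersections between consecutive envelope lines give the roots: for adjacent envelope indices i < j the intersection is x = (a_i − a_j) / (j − i). Reading off the sorted break points: {-5, -4, 0, 6}.
Verification: at each break x_0, at least two indices attain the minimum of min_i(a_i + i · x_0).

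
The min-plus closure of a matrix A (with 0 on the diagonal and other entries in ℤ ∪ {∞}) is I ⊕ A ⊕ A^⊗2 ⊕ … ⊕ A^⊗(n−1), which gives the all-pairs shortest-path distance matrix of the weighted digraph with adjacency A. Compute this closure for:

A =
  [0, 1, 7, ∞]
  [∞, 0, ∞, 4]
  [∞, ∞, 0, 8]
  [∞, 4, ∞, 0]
Closure =
  [0, 1, 7, 5]
  [∞, 0, ∞, 4]
  [∞, 12, 0, 8]
  [∞, 4, ∞, 0]

This is the Floyd-Warshall all-pairs shortest-path computation. For each intermediate vertex k = 0, 1, …, 3, update dist[i][j] ← min(dist[i][j], dist[i][k] + dist[k][j]). The final matrix gives, for each (i, j), the minimum total weight of any directed path from i to j (possibly empty when i = j).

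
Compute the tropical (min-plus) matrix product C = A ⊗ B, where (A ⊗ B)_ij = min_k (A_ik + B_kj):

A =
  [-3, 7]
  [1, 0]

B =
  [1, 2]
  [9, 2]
A ⊗ B =
  [-2, -1]
  [2, 2]

Apply the min-plus product entry-by-entry:
  C[0][0] = min over k of (A[0][0] + B[0][0] = -3 + 1 = -2, A[0][1] + B[1][0] = 7 + 9 = 16) = -2 (attained at k = 0)
  C[0][1] = min over k of (A[0][0] + B[0][1] = -3 + 2 = -1, A[0][1] + B[1][1] = 7 + 2 = 9) = -1 (attained at k = 0)
  C[1][0] = min over k of (A[1][0] + B[0][0] = 1 + 1 = 2, A[1][1] + B[1][0] = 0 + 9 = 9) = 2 (attained at k = 0)
  C[1][1] = min over k of (A[1][0] + B[0][1] = 1 + 2 = 3, A[1][1] + B[1][1] = 0 + 2 = 2) = 2 (attained at k = 1)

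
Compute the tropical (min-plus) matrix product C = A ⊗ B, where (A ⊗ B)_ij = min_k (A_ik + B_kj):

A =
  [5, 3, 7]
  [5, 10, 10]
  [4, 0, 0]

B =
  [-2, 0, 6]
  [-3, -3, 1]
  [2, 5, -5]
A ⊗ B =
  [0, 0, 2]
  [3, 5, 5]
  [-3, -3, -5]

Apply the min-plus product entry-by-entry:
  C[0][0] = min over k of (A[0][0] + B[0][0] = 5 + -2 = 3, A[0][1] + B[1][0] = 3 + -3 = 0, A[0][2] + B[2][0] = 7 + 2 = 9) = 0 (attained at k = 1)
  C[0][1] = min over k of (A[0][0] + B[0][1] = 5 + 0 = 5, A[0][1] + B[1][1] = 3 + -3 = 0, A[0][2] + B[2][1] = 7 + 5 = 12) = 0 (attained at k = 1)
  C[0][2] = min over k of (A[0][0] + B[0][2] = 5 + 6 = 11, A[0][1] + B[1][2] = 3 + 1 = 4, A[0][2] + B[2][2] = 7 + -5 = 2) = 2 (attained at k = 2)
  C[1][0] = min over k of (A[1][0] + B[0][0] = 5 + -2 = 3, A[1][1] + B[1][0] = 10 + -3 = 7, A[1][2] + B[2][0] = 10 + 2 = 12) = 3 (attained at k = 0)
  C[1][1] = min over k of (A[1][0] + B[0][1] = 5 + 0 = 5, A[1][1] + B[1][1] = 10 + -3 = 7, A[1][2] + B[2][1] = 10 + 5 = 15) = 5 (attained at k = 0)
  C[1][2] = min over k of (A[1][0] + B[0][2] = 5 + 6 = 11, A[1][1] + B[1][2] = 10 + 1 = 11, A[1][2] + B[2][2] = 10 + -5 = 5) = 5 (attained at k = 2)
  C[2][0] = min over k of (A[2][0] + B[0][0] = 4 + -2 = 2, A[2][1] + B[1][0] = 0 + -3 = -3, A[2][2] + B[2][0] = 0 + 2 = 2) = -3 (attained at k = 1)
  C[2][1] = min over k of (A[2][0] + B[0][1] = 4 + 0 = 4, A[2][1] + B[1][1] = 0 + -3 = -3, A[2][2] + B[2][1] = 0 + 5 = 5) = -3 (attained at k = 1)
  C[2][2] = min over k of (A[2][0] + B[0][2] = 4 + 6 = 10, A[2][1] + B[1][2] = 0 + 1 = 1, A[2][2] + B[2][2] = 0 + -5 = -5) = -5 (attained at k = 2)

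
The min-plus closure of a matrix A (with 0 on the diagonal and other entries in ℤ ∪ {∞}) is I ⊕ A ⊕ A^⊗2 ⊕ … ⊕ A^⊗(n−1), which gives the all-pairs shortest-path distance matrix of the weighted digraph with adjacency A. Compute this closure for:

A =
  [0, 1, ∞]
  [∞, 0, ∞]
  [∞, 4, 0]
Closure =
  [0, 1, ∞]
  [∞, 0, ∞]
  [∞, 4, 0]

This is the Floyd-Warshall all-pairs shortest-path computation. For each intermediate vertex k = 0, 1, …, 2, update dist[i][j] ← min(dist[i][j], dist[i][k] + dist[k][j]). The final matrix gives, for each (i, j), the minimum total weight of any directed path from i to j (possibly empty when i = j).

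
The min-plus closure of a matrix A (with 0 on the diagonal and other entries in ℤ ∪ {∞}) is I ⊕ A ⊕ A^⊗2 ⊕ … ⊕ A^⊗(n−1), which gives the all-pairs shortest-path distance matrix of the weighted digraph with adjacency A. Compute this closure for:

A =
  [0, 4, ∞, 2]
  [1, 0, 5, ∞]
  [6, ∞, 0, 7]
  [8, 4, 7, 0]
Closure =
  [0, 4, 9, 2]
  [1, 0, 5, 3]
  [6, 10, 0, 7]
  [5, 4, 7, 0]

This is the Floyd-Warshall all-pairs shortest-path computation. For each intermediate vertex k = 0, 1, …, 3, update dist[i][j] ← min(dist[i][j], dist[i][k] + dist[k][j]). The final matrix gives, for each (i, j), the minimum total weight of any directed path from i to j (possibly empty when i = j).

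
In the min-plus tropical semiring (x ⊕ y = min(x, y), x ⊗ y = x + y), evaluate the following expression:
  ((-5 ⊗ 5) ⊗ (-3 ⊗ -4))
((-5 ⊗ 5) ⊗ (-3 ⊗ -4)) = -7

Expand innermost to outermost. Recall ⊕ takes the minimum of its arguments and ⊗ takes their sum. Working out the expression ((-5 ⊗ 5) ⊗ (-3 ⊗ -4)) gives -7.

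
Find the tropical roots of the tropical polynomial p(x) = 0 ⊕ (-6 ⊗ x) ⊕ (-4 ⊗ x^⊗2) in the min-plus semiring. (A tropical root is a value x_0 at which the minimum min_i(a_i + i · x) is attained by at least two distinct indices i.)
Roots: {-2, 6}

Each tropical root is a break point of the lower envelope of the lines y = a_i + i · x (there are 3 lines, with slopes 0, 1, ..., 2). Only the lines that attain the minimum somewhere contribute to roots; other lines are dominated. Here the surviving (envelope) indices are i = 2, i = 1, i = 0.
Intersections between consecutive envelope lines give the roots: for adjacent envelope indices i < j the intersection is x = (a_i − a_j) / (j − i). Reading off the sorted break points: {-2, 6}.
Verification: at each break x_0, at least two indices attain the minimum of min_i(a_i + i · x_0).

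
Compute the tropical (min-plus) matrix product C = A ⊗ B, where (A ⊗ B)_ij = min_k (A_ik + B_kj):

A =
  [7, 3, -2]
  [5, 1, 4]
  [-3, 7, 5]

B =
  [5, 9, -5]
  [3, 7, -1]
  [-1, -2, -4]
A ⊗ B =
  [-3, -4, -6]
  [3, 2, 0]
  [2, 3, -8]

Apply the min-plus product entry-by-entry:
  C[0][0] = min over k of (A[0][0] + B[0][0] = 7 + 5 = 12, A[0][1] + B[1][0] = 3 + 3 = 6, A[0][2] + B[2][0] = -2 + -1 = -3) = -3 (attained at k = 2)
  C[0][1] = min over k of (A[0][0] + B[0][1] = 7 + 9 = 16, A[0][1] + B[1][1] = 3 + 7 = 10, A[0][2] + B[2][1] = -2 + -2 = -4) = -4 (attained at k = 2)
  C[0][2] = min over k of (A[0][0] + B[0][2] = 7 + -5 = 2, A[0][1] + B[1][2] = 3 + -1 = 2, A[0][2] + B[2][2] = -2 + -4 = -6) = -6 (attained at k = 2)
  C[1][0] = min over k of (A[1][0] + B[0][0] = 5 + 5 = 10, A[1][1] + B[1][0] = 1 + 3 = 4, A[1][2] + B[2][0] = 4 + -1 = 3) = 3 (attained at k = 2)
  C[1][1] = min over k of (A[1][0] + B[0][1] = 5 + 9 = 14, A[1][1] + B[1][1] = 1 + 7 = 8, A[1][2] + B[2][1] = 4 + -2 = 2) = 2 (attained at k = 2)
  C[1][2] = min over k of (A[1][0] + B[0][2] = 5 + -5 = 0, A[1][1] + B[1][2] = 1 + -1 = 0, A[1][2] + B[2][2] = 4 + -4 = 0) = 0 (attained at k = 0)
  C[2][0] = min over k of (A[2][0] + B[0][0] = -3 + 5 = 2, A[2][1] + B[1][0] = 7 + 3 = 10, A[2][2] + B[2][0] = 5 + -1 = 4) = 2 (attained at k = 0)
  C[2][1] = min over k of (A[2][0] + B[0][1] = -3 + 9 = 6, A[2][1] + B[1][1] = 7 + 7 = 14, A[2][2] + B[2][1] = 5 + -2 = 3) = 3 (attained at k = 2)
  C[2][2] = min over k of (A[2][0] + B[0][2] = -3 + -5 = -8, A[2][1] + B[1][2] = 7 + -1 = 6, A[2][2] + B[2][2] = 5 + -4 = 1) = -8 (attained at k = 0)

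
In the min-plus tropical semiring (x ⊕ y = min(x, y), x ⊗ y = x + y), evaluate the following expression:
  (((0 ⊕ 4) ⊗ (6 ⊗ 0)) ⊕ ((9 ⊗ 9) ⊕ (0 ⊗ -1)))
(((0 ⊕ 4) ⊗ (6 ⊗ 0)) ⊕ ((9 ⊗ 9) ⊕ (0 ⊗ -1))) = -1

Expand innermost to outermost. Recall ⊕ takes the minimum of its arguments and ⊗ takes their sum. Working out the expression (((0 ⊕ 4) ⊗ (6 ⊗ 0)) ⊕ ((9 ⊗ 9) ⊕ (0 ⊗ -1))) gives -1.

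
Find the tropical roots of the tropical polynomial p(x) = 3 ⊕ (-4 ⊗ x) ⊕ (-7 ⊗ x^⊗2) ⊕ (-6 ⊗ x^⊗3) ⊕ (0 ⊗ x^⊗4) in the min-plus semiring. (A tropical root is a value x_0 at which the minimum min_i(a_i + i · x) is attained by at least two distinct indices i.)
Roots: {-6, -1, 3, 7}

Each tropical root is a break point of the lower envelope of the lines y = a_i + i · x (there are 5 lines, with slopes 0, 1, ..., 4). Only the lines that attain the minimum somewhere contribute to roots; other lines are dominated. Here the surviving (envelope) indices are i = 4, i = 3, i = 2, i = 1, i = 0.
Intersections between consecutive envelope lines give the roots: for adjacent envelope indices i < j the intersection is x = (a_i − a_j) / (j − i). Reading off the sorted break points: {-6, -1, 3, 7}.
Verification: at each break x_0, at least two indices attain the minimum of min_i(a_i + i · x_0).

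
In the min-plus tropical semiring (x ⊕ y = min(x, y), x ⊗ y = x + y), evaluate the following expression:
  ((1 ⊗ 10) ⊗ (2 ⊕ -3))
((1 ⊗ 10) ⊗ (2 ⊕ -3)) = 8

Expand innermost to outermost. Recall ⊕ takes the minimum of its arguments and ⊗ takes their sum. Working out the expression ((1 ⊗ 10) ⊗ (2 ⊕ -3)) gives 8.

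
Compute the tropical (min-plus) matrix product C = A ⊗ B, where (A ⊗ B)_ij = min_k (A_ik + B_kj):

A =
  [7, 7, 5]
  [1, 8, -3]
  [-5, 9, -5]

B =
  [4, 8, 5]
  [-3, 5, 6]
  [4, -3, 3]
A ⊗ B =
  [4, 2, 8]
  [1, -6, 0]
  [-1, -8, -2]

Apply the min-plus product entry-by-entry:
  C[0][0] = min over k of (A[0][0] + B[0][0] = 7 + 4 = 11, A[0][1] + B[1][0] = 7 + -3 = 4, A[0][2] + B[2][0] = 5 + 4 = 9) = 4 (attained at k = 1)
  C[0][1] = min over k of (A[0][0] + B[0][1] = 7 + 8 = 15, A[0][1] + B[1][1] = 7 + 5 = 12, A[0][2] + B[2][1] = 5 + -3 = 2) = 2 (attained at k = 2)
  C[0][2] = min over k of (A[0][0] + B[0][2] = 7 + 5 = 12, A[0][1] + B[1][2] = 7 + 6 = 13, A[0][2] + B[2][2] = 5 + 3 = 8) = 8 (attained at k = 2)
  C[1][0] = min over k of (A[1][0] + B[0][0] = 1 + 4 = 5, A[1][1] + B[1][0] = 8 + -3 = 5, A[1][2] + B[2][0] = -3 + 4 = 1) = 1 (attained at k = 2)
  C[1][1] = min over k of (A[1][0] + B[0][1] = 1 + 8 = 9, A[1][1] + B[1][1] = 8 + 5 = 13, A[1][2] + B[2][1] = -3 + -3 = -6) = -6 (attained at k = 2)
  C[1][2] = min over k of (A[1][0] + B[0][2] = 1 + 5 = 6, A[1][1] + B[1][2] = 8 + 6 = 14, A[1][2] + B[2][2] = -3 + 3 = 0) = 0 (attained at k = 2)
  C[2][0] = min over k of (A[2][0] + B[0][0] = -5 + 4 = -1, A[2][1] + B[1][0] = 9 + -3 = 6, A[2][2] + B[2][0] = -5 + 4 = -1) = -1 (attained at k = 0)
  C[2][1] = min over k of (A[2][0] + B[0][1] = -5 + 8 = 3, A[2][1] + B[1][1] = 9 + 5 = 14, A[2][2] + B[2][1] = -5 + -3 = -8) = -8 (attained at k = 2)
  C[2][2] = min over k of (A[2][0] + B[0][2] = -5 + 5 = 0, A[2][1] + B[1][2] = 9 + 6 = 15, A[2][2] + B[2][2] = -5 + 3 = -2) = -2 (attained at k = 2)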